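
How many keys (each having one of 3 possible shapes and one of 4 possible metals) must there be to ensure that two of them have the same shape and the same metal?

13

There are 3 × 4 = 12 (shape, metal) combinations acting as pigeonholes.
With 12 keys we could place one in each, avoiding any repeat.
One more forces some (shape, metal) pair to hold 2, so 12 + 1 = 13.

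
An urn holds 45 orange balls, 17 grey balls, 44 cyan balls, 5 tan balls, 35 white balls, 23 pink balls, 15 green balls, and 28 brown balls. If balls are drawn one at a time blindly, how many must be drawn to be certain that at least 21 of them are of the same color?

In the worst case we take at most 20 of each color, but all 17 grey, all 5 tan, and all 15 green (fewer than 20), giving 20 + 17 + 20 + 5 + 20 + 20 + 15 + 20 = 137.
One more ball then forces some color to 21, so 137 + 1 = 138.

138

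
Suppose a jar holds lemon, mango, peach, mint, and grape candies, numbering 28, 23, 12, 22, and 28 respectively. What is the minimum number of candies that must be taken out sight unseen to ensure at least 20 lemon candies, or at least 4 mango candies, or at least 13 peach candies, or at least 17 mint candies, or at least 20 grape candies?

The worst case stops just short of every target: 19 lemon, 3 mango, 12 peach, 16 mint, 19 grape — 19 + 3 + 12 + 16 + 19 = 69 candies.
One more candy must push some flavor to its target, so 69 + 1 = 70.

70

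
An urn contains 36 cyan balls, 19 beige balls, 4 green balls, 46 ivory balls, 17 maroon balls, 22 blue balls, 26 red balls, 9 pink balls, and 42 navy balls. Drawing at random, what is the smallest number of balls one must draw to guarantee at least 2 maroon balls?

206

The worst case draws every non-maroon ball first: 36 + 19 + 4 + 46 + 22 + 26 + 9 + 42 = 204.
The next 2 draws are then forced to be maroon, giving 204 + 2 = 206.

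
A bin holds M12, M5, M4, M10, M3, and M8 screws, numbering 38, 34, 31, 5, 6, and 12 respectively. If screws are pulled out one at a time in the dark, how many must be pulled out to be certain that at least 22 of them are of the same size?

In the worst case we take at most 21 of each size, but all 5 M10, all 6 M3, and all 12 M8 (fewer than 21), giving 21 + 21 + 21 + 5 + 6 + 12 = 86.
One more screw then forces some size to 22, so 86 + 1 = 87.

87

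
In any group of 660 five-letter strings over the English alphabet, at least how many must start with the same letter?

26

There are 26 possible first letters, which serve as the pigeonholes.
If each of the 26 possible first letters held at most 25, the total would be at most 26 × 25 = 650 < 660, a contradiction.
So at least one holds ⌈660/26⌉ = 26.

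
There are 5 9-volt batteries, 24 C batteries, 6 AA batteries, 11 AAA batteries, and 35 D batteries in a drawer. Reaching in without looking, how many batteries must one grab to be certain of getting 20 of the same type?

In the worst case we take at most 19 of each type, but all 5 9-volt, all 6 AA, and all 11 AAA (fewer than 19), giving 5 + 19 + 6 + 11 + 19 = 60.
One more battery then forces some type to 20, so 60 + 1 = 61.

61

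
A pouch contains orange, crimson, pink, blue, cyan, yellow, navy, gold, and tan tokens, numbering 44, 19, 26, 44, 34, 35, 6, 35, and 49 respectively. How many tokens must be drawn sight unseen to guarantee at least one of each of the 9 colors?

287

The hardest color to obtain is navy: we could draw every other token first — 292 − 6 = 286 tokens — without a single navy one.
The next draw must be navy, so 286 + 1 = 287.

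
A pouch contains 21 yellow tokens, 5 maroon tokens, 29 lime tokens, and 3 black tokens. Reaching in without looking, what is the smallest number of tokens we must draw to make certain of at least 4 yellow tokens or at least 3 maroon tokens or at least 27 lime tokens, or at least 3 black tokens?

34

The worst case stops just short of every target: 3 yellow, 2 maroon, 26 lime, 2 black — 3 + 2 + 26 + 2 = 33 tokens.
One more token must push some color to its target, so 33 + 1 = 34.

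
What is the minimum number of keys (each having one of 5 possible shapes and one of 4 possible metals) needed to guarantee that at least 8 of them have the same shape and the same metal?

There are 5 × 4 = 20 (shape, metal) combinations acting as pigeonholes.
With 20 × 7 = 140 keys we could place exactly 7 in each, with no (shape, metal) pair reaching 8.
One more forces some (shape, metal) pair to hold 8, so 140 + 1 = 141.

141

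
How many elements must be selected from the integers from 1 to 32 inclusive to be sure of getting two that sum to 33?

Partition {1, …, 32} into 16 pairs: {1,32}, {2,31}, …, {16,17}.
Choosing 16 integers — say the integers 1 through 16 — takes one from each pair and avoids the property.
Choosing 17 forces two into the same pair by pigeonhole, and those sum to 33. So 17.

17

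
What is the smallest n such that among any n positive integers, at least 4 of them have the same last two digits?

There are 100 possible two-digit endings acting as pigeonholes.
With 100 × 3 = 300 positive integers we could place exactly 3 in each, with no class reaching 4.
One more forces some class to hold 4, so 300 + 1 = 301.

301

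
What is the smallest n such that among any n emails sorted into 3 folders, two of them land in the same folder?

4

There are 3 folders acting as pigeonholes.
With 3 emails we could place one in each, avoiding any repeat.
One more forces some class to hold 2, so 3 + 1 = 4.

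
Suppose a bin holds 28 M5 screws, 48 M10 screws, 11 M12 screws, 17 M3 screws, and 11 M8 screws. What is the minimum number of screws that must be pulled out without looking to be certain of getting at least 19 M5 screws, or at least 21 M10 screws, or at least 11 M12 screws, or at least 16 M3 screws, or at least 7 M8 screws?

70

The worst case stops just short of every target: 18 M5, 20 M10, 10 M12, 15 M3, 6 M8 — 18 + 20 + 10 + 15 + 6 = 69 screws.
One more screw must push some size to its target, so 69 + 1 = 70.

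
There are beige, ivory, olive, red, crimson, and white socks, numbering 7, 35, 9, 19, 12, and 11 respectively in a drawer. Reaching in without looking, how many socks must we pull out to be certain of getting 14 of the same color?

66

In the worst case we take at most 13 of each color, but all 7 beige, all 9 olive, all 12 crimson, and all 11 white (fewer than 13), giving 7 + 13 + 9 + 13 + 12 + 11 = 65.
One more sock then forces some color to 14, so 65 + 1 = 66.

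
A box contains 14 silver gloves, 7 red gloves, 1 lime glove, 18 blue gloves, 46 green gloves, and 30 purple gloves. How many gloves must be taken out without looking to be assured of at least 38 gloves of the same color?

In the worst case we take at most 37 of each color, but all 14 silver, all 7 red, all 1 lime, all 18 blue, and all 30 purple (fewer than 37), giving 14 + 7 + 1 + 18 + 37 + 30 = 107.
One more glove then forces some color to 38, so 107 + 1 = 108.

108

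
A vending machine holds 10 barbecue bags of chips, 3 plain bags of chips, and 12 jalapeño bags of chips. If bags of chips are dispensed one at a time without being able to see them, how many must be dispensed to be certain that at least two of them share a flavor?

4

The worst case takes 1 bag of chips of each flavor without reaching 2 of any: 3 × 1 = 3.
The next bag of chips must bring some flavor to 2, so 3 + 1 = 4.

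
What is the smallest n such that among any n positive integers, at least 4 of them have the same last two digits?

301

There are 100 possible two-digit endings acting as pigeonholes.
With 100 × 3 = 300 positive integers we could place exactly 3 in each, with no class reaching 4.
One more forces some class to hold 4, so 300 + 1 = 301.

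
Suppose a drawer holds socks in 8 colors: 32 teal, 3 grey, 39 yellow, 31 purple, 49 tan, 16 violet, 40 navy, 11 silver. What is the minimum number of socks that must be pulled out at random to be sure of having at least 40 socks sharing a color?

211

In the worst case we take at most 39 of each color, but all 32 teal, all 3 grey, all 31 purple, all 16 violet, and all 11 silver (fewer than 39), giving 32 + 3 + 39 + 31 + 39 + 16 + 39 + 11 = 210.
One more sock then forces some color to 40, so 210 + 1 = 211.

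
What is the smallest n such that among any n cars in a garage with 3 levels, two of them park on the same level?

4

There are 3 levels acting as pigeonholes.
With 3 cars we could place one in each, avoiding any repeat.
One more forces some class to hold 2, so 3 + 1 = 4.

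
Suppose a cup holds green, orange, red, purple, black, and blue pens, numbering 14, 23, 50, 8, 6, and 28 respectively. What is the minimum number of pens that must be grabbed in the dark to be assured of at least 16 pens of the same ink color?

In the worst case we take at most 15 of each ink color, but all 14 green, all 8 purple, and all 6 black (fewer than 15), giving 14 + 15 + 15 + 8 + 6 + 15 = 73.
One more pen then forces some ink color to 16, so 73 + 1 = 74.

74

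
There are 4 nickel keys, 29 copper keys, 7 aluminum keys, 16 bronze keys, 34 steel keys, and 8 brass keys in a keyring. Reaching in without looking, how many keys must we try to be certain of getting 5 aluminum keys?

96

The worst case draws every non-aluminum key first: 4 + 29 + 16 + 34 + 8 = 91.
The next 5 draws are then forced to be aluminum, giving 91 + 5 = 96.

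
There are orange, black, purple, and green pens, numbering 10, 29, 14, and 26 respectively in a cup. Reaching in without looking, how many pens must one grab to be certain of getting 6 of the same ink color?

Treat the 4 ink colors as pigeonholes.
The worst case takes 5 pens of each ink color without reaching 6 of any: 4 × 5 = 20.
The next pen must bring some ink color to 6, so 20 + 1 = 21.

21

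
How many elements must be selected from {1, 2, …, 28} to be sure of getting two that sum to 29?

Partition {1, …, 28} into 14 pairs: {1,28}, {2,27}, …, {14,15}.
Choosing 14 integers — say the integers 1 through 14 — takes one from each pair and avoids the property.
Choosing 15 forces two into the same pair by pigeonhole, and those sum to 29. So 15.

15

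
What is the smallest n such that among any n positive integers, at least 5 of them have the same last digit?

41

There are 10 possible last digits acting as pigeonholes.
With 10 × 4 = 40 positive integers we could place exactly 4 in each, with no class reaching 5.
One more forces some class to hold 5, so 40 + 1 = 41.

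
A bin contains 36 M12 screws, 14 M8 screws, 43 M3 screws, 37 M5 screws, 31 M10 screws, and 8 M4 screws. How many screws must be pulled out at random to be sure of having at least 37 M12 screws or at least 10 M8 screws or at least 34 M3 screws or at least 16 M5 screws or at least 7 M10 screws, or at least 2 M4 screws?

101

The worst case stops just short of every target: 36 M12, 9 M8, 33 M3, 15 M5, 6 M10, 1 M4 — 36 + 9 + 33 + 15 + 6 + 1 = 100 screws.
One more screw must push some size to its target, so 100 + 1 = 101.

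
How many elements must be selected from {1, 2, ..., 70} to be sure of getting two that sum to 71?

36

Partition {1, …, 70} into 35 pairs: {1,70}, {2,69}, …, {35,36}.
Choosing 35 integers — say the integers 1 through 35 — takes one from each pair and avoids the property.
Choosing 36 forces two into the same pair by pigeonhole, and those sum to 71. So 36.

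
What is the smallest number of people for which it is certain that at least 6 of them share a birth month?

There are 12 months of the year acting as pigeonholes.
With 12 × 5 = 60 people we could place exactly 5 in each, with no class reaching 6.
One more forces some class to hold 6, so 60 + 1 = 61.

61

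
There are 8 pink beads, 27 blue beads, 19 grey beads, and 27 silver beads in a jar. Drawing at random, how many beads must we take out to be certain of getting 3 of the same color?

Treat the 4 colors as pigeonholes.
The worst case takes 2 beads of each color without reaching 3 of any: 4 × 2 = 8.
The next bead must bring some color to 3, so 8 + 1 = 9.

9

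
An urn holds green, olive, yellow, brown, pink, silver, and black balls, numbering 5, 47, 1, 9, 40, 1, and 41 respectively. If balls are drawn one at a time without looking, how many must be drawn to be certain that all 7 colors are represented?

The hardest color to obtain is yellow: we could draw every other ball first — 144 − 1 = 143 balls — without a single yellow one.
The next draw must be yellow, so 143 + 1 = 144.

144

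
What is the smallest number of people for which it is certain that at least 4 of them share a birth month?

There are 12 months of the year acting as pigeonholes.
With 12 × 3 = 36 people we could place exactly 3 in each, with no class reaching 4.
One more forces some class to hold 4, so 36 + 1 = 37.

37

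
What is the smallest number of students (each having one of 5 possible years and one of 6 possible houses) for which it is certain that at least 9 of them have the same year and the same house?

There are 5 × 6 = 30 (year, house) combinations acting as pigeonholes.
With 30 × 8 = 240 students we could place exactly 8 in each, with no (year, house) pair reaching 9.
One more forces some (year, house) pair to hold 9, so 240 + 1 = 241.

241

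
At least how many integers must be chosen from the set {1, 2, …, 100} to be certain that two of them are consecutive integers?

Partition {1, …, 100} into 50 pairs: {1,2}, {3,4}, …, {99,100}.
Choosing 50 integers — say the 50 even numbers 2, 4, …, 100 — takes one from each pair and avoids the property.
Choosing 51 forces two into the same pair by pigeonhole, and those are consecutive. So 51.

51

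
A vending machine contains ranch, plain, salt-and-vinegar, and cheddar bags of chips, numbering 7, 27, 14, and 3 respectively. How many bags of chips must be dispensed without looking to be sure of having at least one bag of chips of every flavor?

49

The hardest flavor to obtain is cheddar: we could draw every other bag of chips first — 51 − 3 = 48 bags of chips — without a single cheddar one.
The next draw must be cheddar, so 48 + 1 = 49.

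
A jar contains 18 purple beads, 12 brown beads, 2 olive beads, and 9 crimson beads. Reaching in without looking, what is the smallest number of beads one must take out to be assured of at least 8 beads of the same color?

Treat the 4 colors as pigeonholes.
In the worst case we take at most 7 of each color, but all 2 olive (fewer than 7), giving 7 + 7 + 2 + 7 = 23.
One more bead then forces some color to 8, so 23 + 1 = 24.

24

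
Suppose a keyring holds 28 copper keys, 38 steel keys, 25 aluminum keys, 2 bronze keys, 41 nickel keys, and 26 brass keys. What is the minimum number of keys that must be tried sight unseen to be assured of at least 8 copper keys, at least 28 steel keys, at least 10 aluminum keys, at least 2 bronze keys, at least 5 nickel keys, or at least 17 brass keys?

65

Each of the 6 types has its own threshold; avoid all of them simultaneously.
The worst case stops just short of every target: 7 copper, 27 steel, 9 aluminum, 1 bronze, 4 nickel, 16 brass — 7 + 27 + 9 + 1 + 4 + 16 = 64 keys.
One more key must push some type to its target, so 64 + 1 = 65.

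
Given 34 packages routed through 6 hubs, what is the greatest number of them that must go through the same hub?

The 34 packages fall into 6 hubs.
If each of the 6 hubs held at most 5, the total would be at most 6 × 5 = 30 < 34, a contradiction.
So at least one holds ⌈34/6⌉ = 6.

6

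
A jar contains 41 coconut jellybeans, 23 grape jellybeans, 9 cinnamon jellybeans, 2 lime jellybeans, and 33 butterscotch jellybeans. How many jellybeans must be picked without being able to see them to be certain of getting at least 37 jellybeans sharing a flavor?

104

In the worst case we take at most 36 of each flavor, but all 23 grape, all 9 cinnamon, all 2 lime, and all 33 butterscotch (fewer than 36), giving 36 + 23 + 9 + 2 + 33 = 103.
One more jellybean then forces some flavor to 37, so 103 + 1 = 104.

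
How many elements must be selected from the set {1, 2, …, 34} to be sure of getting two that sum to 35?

18

Partition {1, …, 34} into 17 pairs: {1,34}, {2,33}, …, {17,18}.
Choosing 17 integers — say the integers 1 through 17 — takes one from each pair and avoids the property.
Choosing 18 forces two into the same pair by pigeonhole, and those sum to 35. So 18.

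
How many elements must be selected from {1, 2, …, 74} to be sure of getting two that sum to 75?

38

Partition {1, …, 74} into 37 pairs: {1,74}, {2,73}, …, {37,38}.
Choosing 37 integers — say the integers 1 through 37 — takes one from each pair and avoids the property.
Choosing 38 forces two into the same pair by pigeonhole, and those sum to 75. So 38.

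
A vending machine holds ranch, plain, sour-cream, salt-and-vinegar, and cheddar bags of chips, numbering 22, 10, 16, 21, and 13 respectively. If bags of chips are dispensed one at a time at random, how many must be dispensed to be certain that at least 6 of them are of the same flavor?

The worst case takes 5 bags of chips of each flavor without reaching 6 of any: 5 × 5 = 25.
The next bag of chips must bring some flavor to 6, so 25 + 1 = 26.

26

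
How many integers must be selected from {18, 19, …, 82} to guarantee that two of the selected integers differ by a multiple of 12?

Group the integers by remainder mod 12; there are 12 residue classes, each nonempty in this range.
Choosing one from each class (12 integers) avoids any shared remainder.
One more choice must repeat a class, so two differ by a multiple of 12. Hence 12 + 1 = 13.

13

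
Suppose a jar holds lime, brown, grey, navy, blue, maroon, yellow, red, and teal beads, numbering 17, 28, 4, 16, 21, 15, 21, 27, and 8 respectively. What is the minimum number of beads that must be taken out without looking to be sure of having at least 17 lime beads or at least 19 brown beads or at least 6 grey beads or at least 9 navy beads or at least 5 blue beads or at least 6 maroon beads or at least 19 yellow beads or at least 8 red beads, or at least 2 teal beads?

82

Each of the 9 colors has its own threshold; avoid all of them simultaneously.
The worst case stops just short of every target: 16 lime, 18 brown, all 4 grey, 8 navy, 4 blue, 5 maroon, 18 yellow, 7 red, 1 teal — 16 + 18 + 4 + 8 + 4 + 5 + 18 + 7 + 1 = 81 beads.
One more bead must push some color to its target, so 81 + 1 = 82.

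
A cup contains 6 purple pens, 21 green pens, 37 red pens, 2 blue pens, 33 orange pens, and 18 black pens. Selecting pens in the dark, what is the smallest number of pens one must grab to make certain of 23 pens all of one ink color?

Treat the 6 ink colors as pigeonholes.
In the worst case we take at most 22 of each ink color, but all 6 purple, all 21 green, all 2 blue, and all 18 black (fewer than 22), giving 6 + 21 + 22 + 2 + 22 + 18 = 91.
One more pen then forces some ink color to 23, so 91 + 1 = 92.

92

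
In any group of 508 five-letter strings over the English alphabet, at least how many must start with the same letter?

20

There are 26 possible first letters, which serve as the pigeonholes.
If each of the 26 possible first letters held at most 19, the total would be at most 26 × 19 = 494 < 508, a contradiction.
So at least one holds ⌈508/26⌉ = 20.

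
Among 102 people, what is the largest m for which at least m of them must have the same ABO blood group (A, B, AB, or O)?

There are 4 ABO blood groups, which serve as the pigeonholes.
If each of the 4 ABO blood groups held at most 25, the total would be at most 4 × 25 = 100 < 102, a contradiction.
So at least one holds ⌈102/4⌉ = 26.

26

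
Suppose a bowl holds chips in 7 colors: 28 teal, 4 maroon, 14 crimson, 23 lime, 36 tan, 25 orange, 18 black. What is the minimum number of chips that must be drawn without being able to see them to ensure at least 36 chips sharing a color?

In the worst case we take at most 35 of each color, but all 28 teal, all 4 maroon, all 14 crimson, all 23 lime, all 25 orange, and all 18 black (fewer than 35), giving 28 + 4 + 14 + 23 + 35 + 25 + 18 = 147.
One more chip then forces some color to 36, so 147 + 1 = 148.

148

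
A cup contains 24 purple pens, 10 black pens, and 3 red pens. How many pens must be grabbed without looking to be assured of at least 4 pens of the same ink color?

The worst case takes 3 pens of each ink color without reaching 4 of any: 3 × 3 = 9.
The next pen must bring some ink color to 4, so 9 + 1 = 10.

10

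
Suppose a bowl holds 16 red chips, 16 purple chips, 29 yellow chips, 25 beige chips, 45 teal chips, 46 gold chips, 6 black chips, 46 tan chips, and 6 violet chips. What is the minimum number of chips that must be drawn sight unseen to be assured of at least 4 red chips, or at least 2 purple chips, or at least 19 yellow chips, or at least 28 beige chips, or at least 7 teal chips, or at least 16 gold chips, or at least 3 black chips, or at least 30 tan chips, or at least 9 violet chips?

Each of the 9 colors has its own threshold; avoid all of them simultaneously.
The worst case stops just short of every target: 3 red, 1 purple, 18 yellow, all 25 beige, 6 teal, 15 gold, 2 black, 29 tan, all 6 violet — 3 + 1 + 18 + 25 + 6 + 15 + 2 + 29 + 6 = 105 chips.
One more chip must push some color to its target, so 105 + 1 = 106.

106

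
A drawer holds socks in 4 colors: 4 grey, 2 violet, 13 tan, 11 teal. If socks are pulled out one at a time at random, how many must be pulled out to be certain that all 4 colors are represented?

29

The hardest color to obtain is violet: we could draw every other sock first — 30 − 2 = 28 socks — without a single violet one.
The next draw must be violet, so 28 + 1 = 29.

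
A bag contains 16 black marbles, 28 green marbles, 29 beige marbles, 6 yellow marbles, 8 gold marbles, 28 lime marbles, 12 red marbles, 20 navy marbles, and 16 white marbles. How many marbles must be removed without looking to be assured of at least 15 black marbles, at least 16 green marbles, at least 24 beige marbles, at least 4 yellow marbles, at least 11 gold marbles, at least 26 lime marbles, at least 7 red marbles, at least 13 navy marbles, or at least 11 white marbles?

Each of the 9 colors has its own threshold; avoid all of them simultaneously.
The worst case stops just short of every target: 14 black, 15 green, 23 beige, 3 yellow, all 8 gold, 25 lime, 6 red, 12 navy, 10 white — 14 + 15 + 23 + 3 + 8 + 25 + 6 + 12 + 10 = 116 marbles.
One more marble must push some color to its target, so 116 + 1 = 117.

117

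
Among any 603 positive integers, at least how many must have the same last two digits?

The 603 positive integers fall into 100 possible two-digit endings.
If each of the 100 possible two-digit endings held at most 6, the total would be at most 100 × 6 = 600 < 603, a contradiction.
So at least one holds ⌈603/100⌉ = 7.

7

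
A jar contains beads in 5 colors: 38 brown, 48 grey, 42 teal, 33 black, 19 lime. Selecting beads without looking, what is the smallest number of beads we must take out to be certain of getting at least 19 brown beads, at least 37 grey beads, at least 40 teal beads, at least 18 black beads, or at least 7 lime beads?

117

The worst case stops just short of every target: 18 brown, 36 grey, 39 teal, 17 black, 6 lime — 18 + 36 + 39 + 17 + 6 = 116 beads.
One more bead must push some color to its target, so 116 + 1 = 117.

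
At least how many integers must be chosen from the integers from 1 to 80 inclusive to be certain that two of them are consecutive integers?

41

Partition {1, …, 80} into 40 pairs: {1,2}, {3,4}, …, {79,80}.
Choosing 40 integers — say the 40 even numbers 2, 4, …, 80 — takes one from each pair and avoids the property.
Choosing 41 forces two into the same pair by pigeonhole, and those are consecutive. So 41.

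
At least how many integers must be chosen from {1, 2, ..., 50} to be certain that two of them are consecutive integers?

Partition {1, …, 50} into 25 pairs: {1,2}, {3,4}, …, {49,50}.
Choosing 25 integers — say the 25 even numbers 2, 4, …, 50 — takes one from each pair and avoids the property.
Choosing 26 forces two into the same pair by pigeonhole, and those are consecutive. So 26.

26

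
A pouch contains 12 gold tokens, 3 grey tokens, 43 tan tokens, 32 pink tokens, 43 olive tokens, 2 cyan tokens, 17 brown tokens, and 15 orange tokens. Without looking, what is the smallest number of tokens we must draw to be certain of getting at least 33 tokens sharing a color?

146

In the worst case we take at most 32 of each color, but all 12 gold, all 3 grey, all 2 cyan, all 17 brown, and all 15 orange (fewer than 32), giving 12 + 3 + 32 + 32 + 32 + 2 + 17 + 15 = 145.
One more token then forces some color to 33, so 145 + 1 = 146.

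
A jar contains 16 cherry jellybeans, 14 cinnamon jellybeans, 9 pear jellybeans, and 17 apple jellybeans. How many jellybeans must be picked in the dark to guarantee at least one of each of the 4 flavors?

The hardest flavor to obtain is pear: we could draw every other jellybean first — 56 − 9 = 47 jellybeans — without a single pear one.
The next draw must be pear, so 47 + 1 = 48.

48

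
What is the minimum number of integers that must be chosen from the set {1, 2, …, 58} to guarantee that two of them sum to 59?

30

Partition {1, …, 58} into 29 pairs: {1,58}, {2,57}, …, {29,30}.
Choosing 29 integers — say the integers 1 through 29 — takes one from each pair and avoids the property.
Choosing 30 forces two into the same pair by pigeonhole, and those sum to 59. So 30.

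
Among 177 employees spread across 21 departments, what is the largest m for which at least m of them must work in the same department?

9

The 177 employees fall into 21 departments.
If each of the 21 departments held at most 8, the total would be at most 21 × 8 = 168 < 177, a contradiction.
So at least one holds ⌈177/21⌉ = 9.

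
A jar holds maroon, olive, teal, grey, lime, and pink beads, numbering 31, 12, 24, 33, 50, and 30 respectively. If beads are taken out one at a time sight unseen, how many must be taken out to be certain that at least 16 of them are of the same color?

Treat the 6 colors as pigeonholes.
In the worst case we take at most 15 of each color, but all 12 olive (fewer than 15), giving 15 + 12 + 15 + 15 + 15 + 15 = 87.
One more bead then forces some color to 16, so 87 + 1 = 88.

88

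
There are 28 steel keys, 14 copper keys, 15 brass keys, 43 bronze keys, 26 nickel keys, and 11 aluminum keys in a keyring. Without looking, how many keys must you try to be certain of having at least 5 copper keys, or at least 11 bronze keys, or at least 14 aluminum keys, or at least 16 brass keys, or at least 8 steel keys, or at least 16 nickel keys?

Each of the 6 types has its own threshold; avoid all of them simultaneously.
The worst case stops just short of every target: 7 steel, 4 copper, 15 brass, 10 bronze, 15 nickel, all 11 aluminum — 7 + 4 + 15 + 10 + 15 + 11 = 62 keys.
One more key must push some type to its target, so 62 + 1 = 63.

63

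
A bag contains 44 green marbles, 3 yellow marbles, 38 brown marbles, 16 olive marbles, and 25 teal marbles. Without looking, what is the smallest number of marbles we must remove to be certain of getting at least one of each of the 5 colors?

124

The hardest color to obtain is yellow: we could draw every other marble first — 126 − 3 = 123 marbles — without a single yellow one.
The next draw must be yellow, so 123 + 1 = 124.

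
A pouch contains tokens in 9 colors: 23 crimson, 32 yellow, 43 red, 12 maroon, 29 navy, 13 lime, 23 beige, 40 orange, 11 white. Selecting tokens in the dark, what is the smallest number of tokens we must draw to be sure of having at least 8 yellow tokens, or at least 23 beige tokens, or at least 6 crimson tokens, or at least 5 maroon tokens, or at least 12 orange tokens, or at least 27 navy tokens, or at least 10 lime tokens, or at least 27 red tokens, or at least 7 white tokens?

Each of the 9 colors has its own threshold; avoid all of them simultaneously.
The worst case stops just short of every target: 5 crimson, 7 yellow, 26 red, 4 maroon, 26 navy, 9 lime, 22 beige, 11 orange, 6 white — 5 + 7 + 26 + 4 + 26 + 9 + 22 + 11 + 6 = 116 tokens.
One more token must push some color to its target, so 116 + 1 = 117.

117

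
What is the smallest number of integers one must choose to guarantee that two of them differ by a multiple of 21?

Use the pigeonhole principle on residue classes: two integers differ by a multiple of 21 exactly when they share a remainder mod 21.
There are 21 residue classes mod 21, so 21 integers can all lie in distinct classes.
One more integer must repeat a residue, giving a difference divisible by 21. So n = 21 + 1 = 22.

22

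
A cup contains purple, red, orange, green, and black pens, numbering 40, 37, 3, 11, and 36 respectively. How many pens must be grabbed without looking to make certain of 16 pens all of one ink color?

60

Treat the 5 ink colors as pigeonholes.
In the worst case we take at most 15 of each ink color, but all 3 orange and all 11 green (fewer than 15), giving 15 + 15 + 3 + 11 + 15 = 59.
One more pen then forces some ink color to 16, so 59 + 1 = 60.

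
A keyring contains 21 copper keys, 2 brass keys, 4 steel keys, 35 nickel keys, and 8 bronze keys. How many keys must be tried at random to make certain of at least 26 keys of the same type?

In the worst case we take at most 25 of each type, but all 21 copper, all 2 brass, all 4 steel, and all 8 bronze (fewer than 25), giving 21 + 2 + 4 + 25 + 8 = 60.
One more key then forces some type to 26, so 60 + 1 = 61.

61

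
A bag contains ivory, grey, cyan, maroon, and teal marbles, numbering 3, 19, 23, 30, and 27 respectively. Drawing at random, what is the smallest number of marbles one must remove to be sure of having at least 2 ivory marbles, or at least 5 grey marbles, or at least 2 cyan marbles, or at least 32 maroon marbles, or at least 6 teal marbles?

Each of the 5 colors has its own threshold; avoid all of them simultaneously.
The worst case stops just short of every target: 1 ivory, 4 grey, 1 cyan, all 30 maroon, 5 teal — 1 + 4 + 1 + 30 + 5 = 41 marbles.
One more marble must push some color to its target, so 41 + 1 = 42.

42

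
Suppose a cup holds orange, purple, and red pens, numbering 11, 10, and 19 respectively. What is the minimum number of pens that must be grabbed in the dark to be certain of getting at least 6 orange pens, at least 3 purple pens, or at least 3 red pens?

10

The worst case stops just short of every target: 5 orange, 2 purple, 2 red — 5 + 2 + 2 = 9 pens.
One more pen must push some ink color to its target, so 9 + 1 = 10.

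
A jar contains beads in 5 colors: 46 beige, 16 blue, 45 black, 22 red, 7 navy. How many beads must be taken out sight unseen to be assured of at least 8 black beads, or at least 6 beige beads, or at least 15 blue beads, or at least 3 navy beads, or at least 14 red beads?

The worst case stops just short of every target: 5 beige, 14 blue, 7 black, 13 red, 2 navy — 5 + 14 + 7 + 13 + 2 = 41 beads.
One more bead must push some color to its target, so 41 + 1 = 42.

42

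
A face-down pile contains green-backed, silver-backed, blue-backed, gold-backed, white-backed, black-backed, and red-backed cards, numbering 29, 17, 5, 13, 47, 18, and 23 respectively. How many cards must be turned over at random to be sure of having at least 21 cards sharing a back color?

Treat the 7 back colors as pigeonholes.
In the worst case we take at most 20 of each back color, but all 17 silver-backed, all 5 blue-backed, all 13 gold-backed, and all 18 black-backed (fewer than 20), giving 20 + 17 + 5 + 13 + 20 + 18 + 20 = 113.
One more card then forces some back color to 21, so 113 + 1 = 114.

114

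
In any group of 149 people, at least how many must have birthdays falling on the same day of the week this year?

22

There are 7 days of the week, which serve as the pigeonholes.
If each of the 7 days of the week held at most 21, the total would be at most 7 × 21 = 147 < 149, a contradiction.
So at least one holds ⌈149/7⌉ = 22.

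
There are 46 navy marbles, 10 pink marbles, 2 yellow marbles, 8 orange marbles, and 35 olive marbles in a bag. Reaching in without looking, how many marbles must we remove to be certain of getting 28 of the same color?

75

Treat the 5 colors as pigeonholes.
In the worst case we take at most 27 of each color, but all 10 pink, all 2 yellow, and all 8 orange (fewer than 27), giving 27 + 10 + 2 + 8 + 27 = 74.
One more marble then forces some color to 28, so 74 + 1 = 75.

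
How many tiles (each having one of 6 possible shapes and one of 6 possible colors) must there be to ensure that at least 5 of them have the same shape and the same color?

There are 6 × 6 = 36 (shape, color) combinations acting as pigeonholes.
With 36 × 4 = 144 tiles we could place exactly 4 in each, with no (shape, color) pair reaching 5.
One more forces some (shape, color) pair to hold 5, so 144 + 1 = 145.

145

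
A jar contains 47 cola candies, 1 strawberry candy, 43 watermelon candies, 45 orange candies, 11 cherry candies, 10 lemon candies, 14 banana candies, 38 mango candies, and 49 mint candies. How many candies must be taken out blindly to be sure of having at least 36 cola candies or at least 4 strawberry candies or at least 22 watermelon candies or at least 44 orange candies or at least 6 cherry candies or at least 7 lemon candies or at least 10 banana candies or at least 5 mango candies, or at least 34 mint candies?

The worst case stops just short of every target: 35 cola, all 1 strawberry, 21 watermelon, 43 orange, 5 cherry, 6 lemon, 9 banana, 4 mango, 33 mint — 35 + 1 + 21 + 43 + 5 + 6 + 9 + 4 + 33 = 157 candies.
One more candy must push some flavor to its target, so 157 + 1 = 158.

158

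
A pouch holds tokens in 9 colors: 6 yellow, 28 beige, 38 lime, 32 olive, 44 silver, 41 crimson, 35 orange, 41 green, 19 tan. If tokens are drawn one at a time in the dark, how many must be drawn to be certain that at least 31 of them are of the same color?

Treat the 9 colors as pigeonholes.
In the worst case we take at most 30 of each color, but all 6 yellow, all 28 beige, and all 19 tan (fewer than 30), giving 6 + 28 + 30 + 30 + 30 + 30 + 30 + 30 + 19 = 233.
One more token then forces some color to 31, so 233 + 1 = 234.

234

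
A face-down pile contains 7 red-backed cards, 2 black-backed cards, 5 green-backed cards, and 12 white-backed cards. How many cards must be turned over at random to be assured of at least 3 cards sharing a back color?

The worst case takes 2 cards of each back color without reaching 3 of any: 4 × 2 = 8.
The next card must bring some back color to 3, so 8 + 1 = 9.

9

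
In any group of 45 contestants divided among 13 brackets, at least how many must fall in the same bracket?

4

The 45 contestants fall into 13 brackets.
If each of the 13 brackets held at most 3, the total would be at most 13 × 3 = 39 < 45, a contradiction.
So at least one holds ⌈45/13⌉ = 4.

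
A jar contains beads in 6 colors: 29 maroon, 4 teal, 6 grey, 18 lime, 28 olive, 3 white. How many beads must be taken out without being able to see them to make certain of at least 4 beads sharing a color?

19

The worst case takes 3 beads of each color without reaching 4 of any: 6 × 3 = 18.
The next bead must bring some color to 4, so 18 + 1 = 19.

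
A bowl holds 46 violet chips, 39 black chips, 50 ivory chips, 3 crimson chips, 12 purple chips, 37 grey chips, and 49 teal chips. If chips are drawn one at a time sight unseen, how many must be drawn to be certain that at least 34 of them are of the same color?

181

In the worst case we take at most 33 of each color, but all 3 crimson and all 12 purple (fewer than 33), giving 33 + 33 + 33 + 3 + 12 + 33 + 33 = 180.
One more chip then forces some color to 34, so 180 + 1 = 181.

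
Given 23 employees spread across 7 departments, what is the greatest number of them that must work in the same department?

4

If each of the 7 departments held at most 3, the total would be at most 7 × 3 = 21 < 23, a contradiction.
So at least one holds ⌈23/7⌉ = 4.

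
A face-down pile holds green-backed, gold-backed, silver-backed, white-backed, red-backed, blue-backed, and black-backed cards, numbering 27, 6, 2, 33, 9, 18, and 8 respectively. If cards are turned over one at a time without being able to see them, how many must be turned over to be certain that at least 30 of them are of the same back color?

Treat the 7 back colors as pigeonholes.
In the worst case we take at most 29 of each back color, but all 27 green-backed, all 6 gold-backed, all 2 silver-backed, all 9 red-backed, all 18 blue-backed, and all 8 black-backed (fewer than 29), giving 27 + 6 + 2 + 29 + 9 + 18 + 8 = 99.
One more card then forces some back color to 30, so 99 + 1 = 100.

100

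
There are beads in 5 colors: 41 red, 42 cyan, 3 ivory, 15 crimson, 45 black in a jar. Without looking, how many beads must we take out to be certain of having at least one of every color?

144

The hardest color to obtain is ivory: we could draw every other bead first — 146 − 3 = 143 beads — without a single ivory one.
The next draw must be ivory, so 143 + 1 = 144.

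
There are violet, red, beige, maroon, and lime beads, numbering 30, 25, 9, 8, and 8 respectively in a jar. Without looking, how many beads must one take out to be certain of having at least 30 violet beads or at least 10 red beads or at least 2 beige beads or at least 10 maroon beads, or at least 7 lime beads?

The worst case stops just short of every target: 29 violet, 9 red, 1 beige, all 8 maroon, 6 lime — 29 + 9 + 1 + 8 + 6 = 53 beads.
One more bead must push some color to its target, so 53 + 1 = 54.

54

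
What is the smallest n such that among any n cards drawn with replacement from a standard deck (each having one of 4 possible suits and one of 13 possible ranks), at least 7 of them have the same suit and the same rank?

313

There are 4 × 13 = 52 (suit, rank) combinations acting as pigeonholes.
With 52 × 6 = 312 cards drawn with replacement from a standard deck we could place exactly 6 in each, with no (suit, rank) pair reaching 7.
One more forces some (suit, rank) pair to hold 7, so 312 + 1 = 313.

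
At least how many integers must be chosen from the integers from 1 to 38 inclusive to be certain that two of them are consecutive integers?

Partition {1, …, 38} into 19 pairs: {1,2}, {3,4}, …, {37,38}.
Choosing 19 integers — say the 19 even numbers 2, 4, …, 38 — takes one from each pair and avoids the property.
Choosing 20 forces two into the same pair by pigeonhole, and those are consecutive. So 20.

20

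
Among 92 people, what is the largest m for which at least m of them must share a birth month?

The 92 people fall into 12 months of the year.
If each of the 12 months of the year held at most 7, the total would be at most 12 × 7 = 84 < 92, a contradiction.
So at least one holds ⌈92/12⌉ = 8.

8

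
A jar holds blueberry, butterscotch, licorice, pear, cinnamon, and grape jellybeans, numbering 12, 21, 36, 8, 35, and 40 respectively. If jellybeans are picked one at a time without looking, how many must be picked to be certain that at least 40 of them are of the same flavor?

152

In the worst case we take at most 39 of each flavor, but all 12 blueberry, all 21 butterscotch, all 36 licorice, all 8 pear, and all 35 cinnamon (fewer than 39), giving 12 + 21 + 36 + 8 + 35 + 39 = 151.
One more jellybean then forces some flavor to 40, so 151 + 1 = 152.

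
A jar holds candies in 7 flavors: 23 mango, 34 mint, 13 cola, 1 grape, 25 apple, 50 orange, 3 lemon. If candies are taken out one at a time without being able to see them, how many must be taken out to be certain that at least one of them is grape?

149

The worst case draws every non-grape candy first: 23 + 34 + 13 + 25 + 50 + 3 = 148.
The next draw is then forced to be grape, giving 148 + 1 = 149.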